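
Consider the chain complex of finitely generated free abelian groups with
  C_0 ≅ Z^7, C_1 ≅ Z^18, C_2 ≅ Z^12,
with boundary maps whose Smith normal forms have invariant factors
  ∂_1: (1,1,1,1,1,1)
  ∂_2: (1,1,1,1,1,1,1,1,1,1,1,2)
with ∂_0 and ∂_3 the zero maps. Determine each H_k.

H_0: b_0 = 7 − 0 − 6 = 1; torsion from ∂_1 factors > 1: none. So H_0 = Z.
H_1: b_1 = 18 − 6 − 12 = 0; torsion from ∂_2 factors > 1: [2]. So H_1 = Z/2.
H_2: b_2 = 12 − 12 − 0 = 0; torsion from ∂_3 factors > 1: none. So H_2 = 0.

H_0 = Z,  H_1 = Z/2,  H_2 = 0.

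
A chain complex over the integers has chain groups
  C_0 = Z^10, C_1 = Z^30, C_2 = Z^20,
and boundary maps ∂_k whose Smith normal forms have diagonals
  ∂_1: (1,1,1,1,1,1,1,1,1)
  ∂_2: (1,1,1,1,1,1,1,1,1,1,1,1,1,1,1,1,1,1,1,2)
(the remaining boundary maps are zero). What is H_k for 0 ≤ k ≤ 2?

H_0 ≅ Z,  H_1 ≅ Z ⊕ Z/2Z,  H_2 = 0.

H_0: b_0 = 10 − 0 − 9 = 1; torsion from ∂_1 factors > 1: none. So H_0 ≅ Z.
H_1: b_1 = 30 − 9 − 20 = 1; torsion from ∂_2 factors > 1: [2]. So H_1 ≅ Z ⊕ Z/2Z.
H_2: b_2 = 20 − 20 − 0 = 0; torsion from ∂_3 factors > 1: none. So H_2 ≅ 0.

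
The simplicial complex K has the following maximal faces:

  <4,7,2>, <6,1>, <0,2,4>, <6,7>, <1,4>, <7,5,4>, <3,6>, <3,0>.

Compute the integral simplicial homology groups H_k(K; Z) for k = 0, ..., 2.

Order the vertices as 0 < 1 < 2 < 3 < 4 < 5 < 6 < 7. Listing each simplex with vertices in this order, K has dimension 2 with simplices:

  0-simplices (8): [0], [1], [2], [3], [4], [5], [6], [7]
  1-simplices (12): [0,2], [0,3], [0,4], [1,4], [1,6], [2,4], [2,7], [3,6], [4,5], [4,7], [5,7], [6,7]
  2-simplices (3): [0,2,4], [2,4,7], [4,5,7]

so the chain groups are C_0 ≅ Z^8, C_1 ≅ Z^12, C_2 ≅ Z^3.

Boundary ∂_1: C_1 → C_0 sends each edge [p,q] (with p < q) to q − p. For instance
  ∂[0,3] = [3] − [0].
The resulting 8×12 matrix has rank 7, and its Smith normal form has invariant factors (1,1,1,1,1,1,1).

The boundary map ∂_2: C_2 → C_1 acts by ∂[p,q,r] = [q,r] − [p,r] + [p,q]. For instance
  ∂[2,4,7] = [4,7] − [2,7] + [2,4],
  ∂[4,5,7] = [5,7] − [4,7] + [4,5].
This gives a 12×3 integer matrix of rank 3; reducing to Smith normal form yields diagonal entries (1,1,1).

Now H_k = ker ∂_k / im ∂_{k+1}, so:

  H_0: rank C_0 − rank ∂_1 = 8 − 7 = 1, and the invariant factors of ∂_1 are all 1, so H_0 = Z.
  H_1: rank ker ∂_1 − rank ∂_2 = (12 − 7) − 3 = 2, and the invariant factors of ∂_2 are all 1, so H_1 = Z^2.
  H_2: rank ker ∂_2 − rank ∂_3 = (3 − 3) − 0 = 0, and there is no ∂_3, so H_2 = 0.

H_0 ≅ Z,  H_1 ≅ Z^2,  H_2 = 0.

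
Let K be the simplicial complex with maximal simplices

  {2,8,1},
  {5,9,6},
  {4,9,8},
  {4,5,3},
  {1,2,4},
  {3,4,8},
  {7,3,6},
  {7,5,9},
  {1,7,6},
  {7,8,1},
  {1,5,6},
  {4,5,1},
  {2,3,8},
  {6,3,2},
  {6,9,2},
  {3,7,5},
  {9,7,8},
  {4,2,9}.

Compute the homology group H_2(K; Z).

H_2 = 0.

K has 9 vertices, 27 edges, 18 triangles.
rank ∂_2 = 18, rank ∂_3 = 0 ⇒ b_2 = 18 − 18 − 0 = 0. So H_2 ≅ 0.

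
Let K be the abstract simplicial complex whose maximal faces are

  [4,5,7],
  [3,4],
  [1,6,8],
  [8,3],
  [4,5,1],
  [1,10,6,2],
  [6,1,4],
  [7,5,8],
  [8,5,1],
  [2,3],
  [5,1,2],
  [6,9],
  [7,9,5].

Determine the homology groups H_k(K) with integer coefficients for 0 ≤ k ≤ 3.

Fix the vertex order 1 < 2 < 3 < 4 < 5 < 6 < 7 < 8 < 9 < 10 and write every simplex with vertices in increasing order. Then dim K = 3 and the simplices of K are:

  0-simplices (10): [1], [2], [3], [4], [5], [6], [7], [8], [9], [10]
  1-simplices (23): (23 of them)
  2-simplices (12): [1,2,5], [1,2,6], [1,2,10], [1,4,5], [1,4,6], [1,5,8], [1,6,8], [1,6,10], [2,6,10], [4,5,7], [5,7,8], [5,7,9]
  3-simplices (1): [1,2,6,10]

so the chain groups are C_0 ≅ Z^10, C_1 ≅ Z^23, C_2 ≅ Z^12, C_3 ≅ Z^1.

∂_1: C_1 → C_0 is given by ∂[p,q] = [q] − [p].
The resulting 10×23 matrix has rank 9, and its Smith normal form has invariant factors (1,1,1,1,1,1,1,1,1).

∂_2: C_2 → C_1 maps a triangle to the signed sum of its edges. For instance
  ∂[1,5,8] = [5,8] − [1,8] + [1,5],
  ∂[4,5,7] = [5,7] − [4,7] + [4,5].
The 23×12 boundary matrix has rank 11 and Smith normal form diag(1,1,1,1,1,1,1,1,1,1,1).

∂_3: C_3 → C_2 sends each 3-simplex σ to the alternating sum Σ_i (−1)^i (σ with its i-th vertex removed). For instance
  ∂[1,2,6,10] = [2,6,10] − [1,6,10] + [1,2,10] − [1,2,6].
The 12×1 boundary matrix has rank 1 and Smith normal form diag(1).

Computing H_k = (kernel of ∂_k) / (image of ∂_{k+1}):

  H_0: rank C_0 − rank ∂_1 = 10 − 9 = 1, and the invariant factors of ∂_1 are all 1, so H_0 = Z.
  H_1: rank ker ∂_1 − rank ∂_2 = (23 − 9) − 11 = 3, and the invariant factors of ∂_2 are all 1, so H_1 = Z^3.
  H_2: rank ker ∂_2 − rank ∂_3 = (12 − 11) − 1 = 0, and the invariant factors of ∂_3 are all 1, so H_2 = 0.
  H_3: rank ker ∂_3 − rank ∂_4 = (1 − 1) − 0 = 0, and there is no ∂_4, so H_3 = 0.

As a check, the Euler characteristic is 10 − 23 + 12 − 1 = -2, which agrees with 1 − 3 + 0 − 0 = -2.

H_0 ≅ Z,  H_1 ≅ Z^3,  H_2 = 0,  H_3 = 0.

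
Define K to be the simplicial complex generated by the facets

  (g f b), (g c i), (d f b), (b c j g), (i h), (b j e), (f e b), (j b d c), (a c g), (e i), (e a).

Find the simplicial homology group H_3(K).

We work with the vertex ordering a < b < c < d < e < f < g < h < i < j. The simplices of K, each written with vertices in increasing order, are:

  0-simplices (10): a, b, c, d, e, f, g, h, i, j
  1-simplices (22): ac, ae, ag, bc, bd, be, bf, bg, bj, cd, cg, ci, cj, df, dj, ef, ei, ej, fg, gi, gj, hi
  2-simplices (13): acg, bcd, bcg, bcj, bdf, bdj, bef, bej, bfg, bgj, cdj, cgi, cgj
  3-simplices (2): bcdj, bcgj

giving chain groups C_0 ≅ Z^10, C_1 ≅ Z^22, C_2 ≅ Z^13, C_3 ≅ Z^2.

Boundary ∂_1: C_1 → C_0 is given by ∂[p,q] = [q] − [p]. For instance
  ∂bc = c − b.
The resulting 10×22 matrix has rank 9, and its Smith normal form has invariant factors (1,1,1,1,1,1,1,1,1).

Boundary ∂_2: C_2 → C_1 maps a triangle to the signed sum of its edges. For instance
  ∂bej = ej − bj + be,
  ∂bcd = cd − bd + bc.
As a 22×13 matrix over Z this has rank 11, with invariant factors (1,1,1,1,1,1,1,1,1,1,1).

Boundary ∂_3: C_3 → C_2 sends each 3-simplex σ to the alternating sum Σ_i (−1)^i (σ with its i-th vertex removed). For instance
  ∂bcdj = cdj − bdj + bcj − bcd,
  ∂bcgj = cgj − bgj + bcj − bcg.
This gives a 13×2 integer matrix of rank 2; reducing to Smith normal form yields diagonal entries (1,1).

Reading off H_k = ker ∂_k / im ∂_{k+1}:

  H_3: rank ker ∂_3 − rank ∂_4 = (2 − 2) − 0 = 0, and there is no ∂_4, so H_3 ≅ 0.

H_3 = 0.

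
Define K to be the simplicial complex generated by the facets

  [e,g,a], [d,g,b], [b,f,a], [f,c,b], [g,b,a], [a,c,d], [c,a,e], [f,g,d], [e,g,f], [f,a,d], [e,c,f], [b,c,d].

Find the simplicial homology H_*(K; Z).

H_0 = Z,  H_1 = Z/2,  H_2 = 0.

Fix the vertex order a < b < c < d < e < f < g and write every simplex with vertices in increasing order. Then dim K = 2 and the simplices of K are:

  0-simplices (7): a, b, c, d, e, f, g
  1-simplices (18): ab, ac, ad, ae, af, ag, bc, bd, bf, bg, cd, ce, cf, df, dg, ef, eg, fg
  2-simplices (12): abf, abg, acd, ace, adf, aeg, bcd, bcf, bdg, cef, dfg, efg

giving chain groups C_0 ≅ Z^7, C_1 ≅ Z^18, C_2 ≅ Z^12.

The boundary map ∂_1: C_1 → C_0 maps an edge to its endpoints' difference, ∂[p,q] = q − p. For instance
  ∂bf = f − b.
The 7×18 boundary matrix has rank 6 and Smith normal form diag(1,1,1,1,1,1).

The boundary map ∂_2: C_2 → C_1 maps a triangle to the signed sum of its edges. For instance
  ∂bdg = dg − bg + bd,
  ∂dfg = fg − dg + df.
The resulting 18×12 matrix has rank 12, and its Smith normal form has invariant factors (1,1,1,1,1,1,1,1,1,1,1,2).

From H_k ≅ ker(∂_k) / im(∂_{k+1}) we obtain:

  H_0: rank C_0 − rank ∂_1 = 7 − 6 = 1, and the invariant factors of ∂_1 are all 1, so H_0 ≅ Z.
  H_1: rank ker ∂_1 − rank ∂_2 = (18 − 6) − 12 = 0, and ∂_2 has invariant factor 2 > 1, so H_1 ≅ Z/2.
  H_2: rank ker ∂_2 − rank ∂_3 = (12 − 12) − 0 = 0, and there is no ∂_3, so H_2 ≅ 0.

(K is a triangulation of the real projective plane RP^2.)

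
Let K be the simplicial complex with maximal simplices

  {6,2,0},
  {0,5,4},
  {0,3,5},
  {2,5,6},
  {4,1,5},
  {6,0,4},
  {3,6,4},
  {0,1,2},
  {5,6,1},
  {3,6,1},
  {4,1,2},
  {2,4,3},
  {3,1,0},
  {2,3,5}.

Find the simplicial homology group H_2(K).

K has 7 vertices, 21 edges, 14 triangles.
rank ∂_2 = 13, rank ∂_3 = 0 ⇒ b_2 = 14 − 13 − 0 = 1. So H_2 ≅ Z.

H_2 = Z.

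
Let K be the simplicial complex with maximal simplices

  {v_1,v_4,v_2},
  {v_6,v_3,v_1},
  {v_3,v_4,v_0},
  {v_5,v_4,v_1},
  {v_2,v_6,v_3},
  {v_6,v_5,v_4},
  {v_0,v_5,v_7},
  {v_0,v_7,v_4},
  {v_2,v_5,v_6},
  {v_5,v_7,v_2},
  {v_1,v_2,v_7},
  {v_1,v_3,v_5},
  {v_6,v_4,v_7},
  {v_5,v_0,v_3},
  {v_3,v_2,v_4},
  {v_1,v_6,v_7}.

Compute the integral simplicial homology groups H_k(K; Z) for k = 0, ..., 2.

H_0 ≅ Z,  H_1 ≅ Z^2,  H_2 ≅ Z.

Take the total order v_0 < v_1 < v_2 < v_3 < v_4 < v_5 < v_6 < v_7 on the vertex set. Then K (dimension 2) consists of the simplices:

  0-simplices (8): [v_0], [v_1], [v_2], [v_3], [v_4], [v_5], [v_6], [v_7]
  1-simplices (24): (24 of them)
  2-simplices (16): (16 of them)

Hence C_0 ≅ Z^8, C_1 ≅ Z^24, C_2 ≅ Z^16.

∂_1: C_1 → C_0 sends each edge [p,q] (with p < q) to q − p. For instance
  ∂[v_3,v_6] = [v_6] − [v_3].
The 8×24 boundary matrix has rank 7 and Smith normal form diag(1,1,1,1,1,1,1).

The boundary map ∂_2: C_2 → C_1 sends each 2-simplex [p,q,r] to [q,r] − [p,r] + [p,q]. For instance
  ∂[v_1,v_2,v_7] = [v_2,v_7] − [v_1,v_7] + [v_1,v_2],
  ∂[v_2,v_5,v_6] = [v_5,v_6] − [v_2,v_6] + [v_2,v_5].
As a 24×16 matrix over Z this has rank 15, with invariant factors (1,1,1,1,1,1,1,1,1,1,1,1,1,1,1).

Now H_k = ker ∂_k / im ∂_{k+1}, so:

  H_0: rank C_0 − rank ∂_1 = 8 − 7 = 1, and the invariant factors of ∂_1 are all 1, so H_0 = Z.
  H_1: rank ker ∂_1 − rank ∂_2 = (24 − 7) − 15 = 2, and the invariant factors of ∂_2 are all 1, so H_1 = Z^2.
  H_2: rank ker ∂_2 − rank ∂_3 = (16 − 15) − 0 = 1, and there is no ∂_3, so H_2 = Z.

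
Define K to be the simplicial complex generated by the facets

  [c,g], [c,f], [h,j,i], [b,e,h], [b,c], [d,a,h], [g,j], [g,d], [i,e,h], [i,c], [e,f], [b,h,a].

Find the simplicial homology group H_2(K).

H_2 = 0.

K has 10 vertices, 18 edges, 5 triangles.
rank ∂_2 = 5, rank ∂_3 = 0 ⇒ b_2 = 5 − 5 − 0 = 0. So H_2 ≅ 0.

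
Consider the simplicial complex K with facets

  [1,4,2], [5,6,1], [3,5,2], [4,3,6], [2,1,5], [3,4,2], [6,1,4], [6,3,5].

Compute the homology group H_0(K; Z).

H_0 ≅ Z.

K has 6 vertices, 12 edges, 8 triangles.
rank ∂_0 = 0, rank ∂_1 = 5 ⇒ b_0 = 6 − 0 − 5 = 1; all invariant factors of ∂_1 are 1 so no torsion. So H_0 ≅ Z.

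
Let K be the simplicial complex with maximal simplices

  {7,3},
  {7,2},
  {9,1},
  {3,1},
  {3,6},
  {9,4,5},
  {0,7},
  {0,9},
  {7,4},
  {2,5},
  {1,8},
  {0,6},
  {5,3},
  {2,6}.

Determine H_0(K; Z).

H_0 ≅ Z.

Order the vertices as 0 < 1 < 2 < 3 < 4 < 5 < 6 < 7 < 8 < 9. Listing each simplex with vertices in this order, K has dimension 2 with simplices:

  0-simplices (10): [0], [1], [2], [3], [4], [5], [6], [7], [8], [9]
  1-simplices (16): [0,6], [0,7], [0,9], [1,3], [1,8], [1,9], [2,5], [2,6], [2,7], [3,5], [3,6], [3,7], [4,5], [4,7], [4,9], [5,9]
  2-simplices (1): [4,5,9]

Hence C_0 ≅ Z^10, C_1 ≅ Z^16, C_2 ≅ Z^1.

Boundary ∂_1: C_1 → C_0 sends each edge [p,q] (with p < q) to q − p.
This gives a 10×16 integer matrix of rank 9; reducing to Smith normal form yields diagonal entries (1,1,1,1,1,1,1,1,1).

The boundary map ∂_2: C_2 → C_1 sends each 2-simplex [p,q,r] to [q,r] − [p,r] + [p,q]. For instance
  ∂[4,5,9] = [5,9] − [4,9] + [4,5].
This gives a 16×1 integer matrix of rank 1; reducing to Smith normal form yields diagonal entries (1).

Computing H_k = (kernel of ∂_k) / (image of ∂_{k+1}):

  H_0: rank C_0 − rank ∂_1 = 10 − 9 = 1, and the invariant factors of ∂_1 are all 1, so H_0 = Z.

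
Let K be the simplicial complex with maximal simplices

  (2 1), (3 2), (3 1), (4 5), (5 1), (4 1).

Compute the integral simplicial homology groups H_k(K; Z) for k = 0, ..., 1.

H_0 = Z,  H_1 = Z^2.

Take the total order 1 < 2 < 3 < 4 < 5 on the vertex set. Then K (dimension 1) consists of the simplices:

  0-simplices (5): [1], [2], [3], [4], [5]
  1-simplices (6): [1,2], [1,3], [1,4], [1,5], [2,3], [4,5]

Hence C_0 ≅ Z^5, C_1 ≅ Z^6.

The boundary map ∂_1: C_1 → C_0 sends each edge [p,q] (with p < q) to q − p.
This gives a 5×6 integer matrix of rank 4; reducing to Smith normal form yields diagonal entries (1,1,1,1).

Reading off H_k = ker ∂_k / im ∂_{k+1}:

  H_0: rank C_0 − rank ∂_1 = 5 − 4 = 1, and the invariant factors of ∂_1 are all 1, so H_0 = Z.
  H_1: rank ker ∂_1 − rank ∂_2 = (6 − 4) − 0 = 2, and there is no ∂_2, so H_1 = Z^2.

(K is a triangulation of a wedge of 2 circles.)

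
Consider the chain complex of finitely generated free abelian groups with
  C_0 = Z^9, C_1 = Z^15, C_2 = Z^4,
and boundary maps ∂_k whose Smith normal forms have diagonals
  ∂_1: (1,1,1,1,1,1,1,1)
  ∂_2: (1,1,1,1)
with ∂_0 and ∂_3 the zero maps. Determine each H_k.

H_0 = Z,  H_1 = Z^3,  H_2 = 0.

H_0: b_0 = 9 − 0 − 8 = 1; torsion from ∂_1 factors > 1: none. So H_0 = Z.
H_1: b_1 = 15 − 8 − 4 = 3; torsion from ∂_2 factors > 1: none. So H_1 = Z^3.
H_2: b_2 = 4 − 4 − 0 = 0; torsion from ∂_3 factors > 1: none. So H_2 = 0.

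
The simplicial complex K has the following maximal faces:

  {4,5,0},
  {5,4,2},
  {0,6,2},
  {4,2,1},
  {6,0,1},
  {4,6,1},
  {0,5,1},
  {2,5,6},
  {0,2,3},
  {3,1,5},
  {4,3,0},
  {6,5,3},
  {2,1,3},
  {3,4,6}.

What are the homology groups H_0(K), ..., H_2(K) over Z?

H_0 ≅ Z,  H_1 ≅ Z^2,  H_2 ≅ Z.

Fix the vertex order 0 < 1 < 2 < 3 < 4 < 5 < 6 and write every simplex with vertices in increasing order. Then dim K = 2 and the simplices of K are:

  0-simplices (7): [0], [1], [2], [3], [4], [5], [6]
  1-simplices (21): [0,1], [0,2], [0,3], [0,4], [0,5], [0,6], [1,2], [1,3], [1,4], [1,5], [1,6], [2,3], [2,4], [2,5], [2,6], [3,4], [3,5], [3,6], [4,5], [4,6], [5,6]
  2-simplices (14): [0,1,5], [0,1,6], [0,2,3], [0,2,6], [0,3,4], [0,4,5], [1,2,3], [1,2,4], [1,3,5], [1,4,6], [2,4,5], [2,5,6], [3,4,6], [3,5,6]

Hence C_0 ≅ Z^7, C_1 ≅ Z^21, C_2 ≅ Z^14.

The boundary map ∂_1: C_1 → C_0 sends each edge [p,q] (with p < q) to q − p.
As a 7×21 matrix over Z this has rank 6, with invariant factors (1,1,1,1,1,1).

The boundary map ∂_2: C_2 → C_1 maps a triangle to the signed sum of its edges. For instance
  ∂[0,4,5] = [4,5] − [0,5] + [0,4],
  ∂[0,2,6] = [2,6] − [0,6] + [0,2].
This gives a 21×14 integer matrix of rank 13; reducing to Smith normal form yields diagonal entries (1,1,1,1,1,1,1,1,1,1,1,1,1).

Computing H_k = (kernel of ∂_k) / (image of ∂_{k+1}):

  H_0: rank C_0 − rank ∂_1 = 7 − 6 = 1, and the invariant factors of ∂_1 are all 1, so H_0 ≅ Z.
  H_1: rank ker ∂_1 − rank ∂_2 = (21 − 6) − 13 = 2, and the invariant factors of ∂_2 are all 1, so H_1 ≅ Z^2.
  H_2: rank ker ∂_2 − rank ∂_3 = (14 − 13) − 0 = 1, and there is no ∂_3, so H_2 ≅ Z.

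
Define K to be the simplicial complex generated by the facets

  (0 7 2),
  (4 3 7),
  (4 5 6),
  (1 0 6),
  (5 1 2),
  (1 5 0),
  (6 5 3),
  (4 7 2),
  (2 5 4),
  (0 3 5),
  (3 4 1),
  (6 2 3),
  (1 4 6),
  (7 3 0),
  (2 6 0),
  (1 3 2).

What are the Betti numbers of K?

Take the total order 0 < 1 < 2 < 3 < 4 < 5 < 6 < 7 on the vertex set. Then K (dimension 2) consists of the simplices:

  0-simplices (8): [0], [1], [2], [3], [4], [5], [6], [7]
  1-simplices (24): (24 of them)
  2-simplices (16): [0,1,5], [0,1,6], [0,2,6], [0,2,7], [0,3,5], [0,3,7], [1,2,3], [1,2,5], [1,3,4], [1,4,6], [2,3,6], [2,4,5], [2,4,7], [3,4,7], [3,5,6], [4,5,6]

so the chain groups are C_0 ≅ Z^8, C_1 ≅ Z^24, C_2 ≅ Z^16.

∂_1: C_1 → C_0 is given by ∂[p,q] = [q] − [p].
This gives a 8×24 integer matrix of rank 7; reducing to Smith normal form yields diagonal entries (1,1,1,1,1,1,1).

The boundary map ∂_2: C_2 → C_1 maps a triangle to the signed sum of its edges. For instance
  ∂[2,4,5] = [4,5] − [2,5] + [2,4],
  ∂[1,4,6] = [4,6] − [1,6] + [1,4].
The 24×16 boundary matrix has rank 15 and Smith normal form diag(1,1,1,1,1,1,1,1,1,1,1,1,1,1,1).

Reading off H_k = ker ∂_k / im ∂_{k+1}:

  H_0: rank C_0 − rank ∂_1 = 8 − 7 = 1, and the invariant factors of ∂_1 are all 1, so H_0 ≅ Z.
  H_1: rank ker ∂_1 − rank ∂_2 = (24 − 7) − 15 = 2, and the invariant factors of ∂_2 are all 1, so H_1 ≅ Z^2.
  H_2: rank ker ∂_2 − rank ∂_3 = (16 − 15) − 0 = 1, and there is no ∂_3, so H_2 ≅ Z.

(K is a triangulation of the torus T^2.)

Hence the Betti numbers are b_0 = 1, b_1 = 2, b_2 = 1.

b_0 = 1, b_1 = 2, b_2 = 1.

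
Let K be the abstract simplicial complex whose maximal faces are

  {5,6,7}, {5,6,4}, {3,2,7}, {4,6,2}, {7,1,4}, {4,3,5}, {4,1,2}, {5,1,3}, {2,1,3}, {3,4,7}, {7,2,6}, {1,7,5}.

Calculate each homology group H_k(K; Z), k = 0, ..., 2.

H_0 = Z,  H_1 = Z_2,  H_2 = 0.

Fix the vertex order 1 < 2 < 3 < 4 < 5 < 6 < 7 and write every simplex with vertices in increasing order. Then dim K = 2 and the simplices of K are:

  0-simplices (7): [1], [2], [3], [4], [5], [6], [7]
  1-simplices (18): [1,2], [1,3], [1,4], [1,5], [1,7], [2,3], [2,4], [2,6], [2,7], [3,4], [3,5], [3,7], [4,5], [4,6], [4,7], [5,6], [5,7], [6,7]
  2-simplices (12): [1,2,3], [1,2,4], [1,3,5], [1,4,7], [1,5,7], [2,3,7], [2,4,6], [2,6,7], [3,4,5], [3,4,7], [4,5,6], [5,6,7]

Hence C_0 ≅ Z^7, C_1 ≅ Z^18, C_2 ≅ Z^12.

The boundary map ∂_1: C_1 → C_0 maps an edge to its endpoints' difference, ∂[p,q] = q − p.
This gives a 7×18 integer matrix of rank 6; reducing to Smith normal form yields diagonal entries (1,1,1,1,1,1).

∂_2: C_2 → C_1 maps a triangle to the signed sum of its edges. For instance
  ∂[2,3,7] = [3,7] − [2,7] + [2,3],
  ∂[2,4,6] = [4,6] − [2,6] + [2,4].
The 18×12 boundary matrix has rank 12 and Smith normal form diag(1,1,1,1,1,1,1,1,1,1,1,2).

Now H_k = ker ∂_k / im ∂_{k+1}, so:

  H_0: rank C_0 − rank ∂_1 = 7 − 6 = 1, and the invariant factors of ∂_1 are all 1, so H_0 = Z.
  H_1: rank ker ∂_1 − rank ∂_2 = (18 − 6) − 12 = 0, and ∂_2 has invariant factor 2 > 1, so H_1 = Z_2.
  H_2: rank ker ∂_2 − rank ∂_3 = (12 − 12) − 0 = 0, and there is no ∂_3, so H_2 = 0.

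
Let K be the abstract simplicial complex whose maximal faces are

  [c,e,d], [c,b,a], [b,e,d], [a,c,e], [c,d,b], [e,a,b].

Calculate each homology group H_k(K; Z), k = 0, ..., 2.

H_0 = Z,  H_1 = 0,  H_2 = Z.

We work with the vertex ordering a < b < c < d < e. The simplices of K, each written with vertices in increasing order, are:

  0-simplices (5): a, b, c, d, e
  1-simplices (9): ab, ac, ae, bc, bd, be, cd, ce, de
  2-simplices (6): abc, abe, ace, bcd, bde, cde

giving chain groups C_0 ≅ Z^5, C_1 ≅ Z^9, C_2 ≅ Z^6.

Boundary ∂_1: C_1 → C_0 maps an edge to its endpoints' difference, ∂[p,q] = q − p. For instance
  ∂ac = c − a.
As a 5×9 matrix over Z this has rank 4, with invariant factors (1,1,1,1).

∂_2: C_2 → C_1 maps a triangle to the signed sum of its edges. For instance
  ∂abe = be − ae + ab,
  ∂abc = bc − ac + ab.
The resulting 9×6 matrix has rank 5, and its Smith normal form has invariant factors (1,1,1,1,1).

Computing H_k = (kernel of ∂_k) / (image of ∂_{k+1}):

  H_0: rank C_0 − rank ∂_1 = 5 − 4 = 1, and the invariant factors of ∂_1 are all 1, so H_0 = Z.
  H_1: rank ker ∂_1 − rank ∂_2 = (9 − 4) − 5 = 0, and the invariant factors of ∂_2 are all 1, so H_1 = 0.
  H_2: rank ker ∂_2 − rank ∂_3 = (6 − 5) − 0 = 1, and there is no ∂_3, so H_2 = Z.

As a check, the Euler characteristic is 5 − 9 + 6 = 2, which agrees with 1 − 0 + 1 = 2.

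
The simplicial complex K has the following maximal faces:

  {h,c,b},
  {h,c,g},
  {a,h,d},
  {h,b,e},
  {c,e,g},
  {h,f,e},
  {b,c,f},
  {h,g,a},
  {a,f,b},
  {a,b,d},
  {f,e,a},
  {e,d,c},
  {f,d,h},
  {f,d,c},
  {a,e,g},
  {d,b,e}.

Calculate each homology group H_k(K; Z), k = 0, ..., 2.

H_0 ≅ Z,  H_1 ≅ Z^2,  H_2 ≅ Z.

We work with the vertex ordering a < b < c < d < e < f < g < h. The simplices of K, each written with vertices in increasing order, are:

  0-simplices (8): a, b, c, d, e, f, g, h
  1-simplices (24): ab, ad, ae, af, ag, ah, bc, bd, be, bf, bh, cd, ce, cf, cg, ch, de, df, dh, ef, eg, eh, fh, gh
  2-simplices (16): abd, abf, adh, aef, aeg, agh, bcf, bch, bde, beh, cde, cdf, ceg, cgh, dfh, efh

giving chain groups C_0 ≅ Z^8, C_1 ≅ Z^24, C_2 ≅ Z^16.

The boundary map ∂_1: C_1 → C_0 is given by ∂[p,q] = [q] − [p]. For instance
  ∂be = e − b.
The 8×24 boundary matrix has rank 7 and Smith normal form diag(1,1,1,1,1,1,1).

The boundary map ∂_2: C_2 → C_1 maps a triangle to the signed sum of its edges. For instance
  ∂cdf = df − cf + cd,
  ∂cde = de − ce + cd.
The 24×16 boundary matrix has rank 15 and Smith normal form diag(1,1,1,1,1,1,1,1,1,1,1,1,1,1,1).

Now H_k = ker ∂_k / im ∂_{k+1}, so:

  H_0: rank C_0 − rank ∂_1 = 8 − 7 = 1, and the invariant factors of ∂_1 are all 1, so H_0 = Z.
  H_1: rank ker ∂_1 − rank ∂_2 = (24 − 7) − 15 = 2, and the invariant factors of ∂_2 are all 1, so H_1 = Z^2.
  H_2: rank ker ∂_2 − rank ∂_3 = (16 − 15) − 0 = 1, and there is no ∂_3, so H_2 = Z.

(K is a triangulation of the torus T^2.)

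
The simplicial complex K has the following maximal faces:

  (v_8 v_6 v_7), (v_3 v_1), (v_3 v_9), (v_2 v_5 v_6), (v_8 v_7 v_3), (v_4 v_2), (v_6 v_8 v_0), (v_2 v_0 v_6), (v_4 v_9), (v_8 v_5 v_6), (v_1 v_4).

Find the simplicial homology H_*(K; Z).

Order the vertices as v_0 < v_1 < v_2 < v_3 < v_4 < v_5 < v_6 < v_7 < v_8 < v_9. Listing each simplex with vertices in this order, K has dimension 2 with simplices:

  0-simplices (10): [v_0], [v_1], [v_2], [v_3], [v_4], [v_5], [v_6], [v_7], [v_8], [v_9]
  1-simplices (17): (17 of them)
  2-simplices (6): [v_0,v_2,v_6], [v_0,v_6,v_8], [v_2,v_5,v_6], [v_3,v_7,v_8], [v_5,v_6,v_8], [v_6,v_7,v_8]

giving chain groups C_0 ≅ Z^10, C_1 ≅ Z^17, C_2 ≅ Z^6.

The boundary map ∂_1: C_1 → C_0 sends each edge [p,q] (with p < q) to q − p. For instance
  ∂[v_6,v_8] = [v_8] − [v_6].
This gives a 10×17 integer matrix of rank 9; reducing to Smith normal form yields diagonal entries (1,1,1,1,1,1,1,1,1).

The boundary map ∂_2: C_2 → C_1 acts by ∂[p,q,r] = [q,r] − [p,r] + [p,q]. For instance
  ∂[v_0,v_2,v_6] = [v_2,v_6] − [v_0,v_6] + [v_0,v_2],
  ∂[v_5,v_6,v_8] = [v_6,v_8] − [v_5,v_8] + [v_5,v_6].
The 17×6 boundary matrix has rank 6 and Smith normal form diag(1,1,1,1,1,1).

Reading off H_k = ker ∂_k / im ∂_{k+1}:

  H_0: rank C_0 − rank ∂_1 = 10 − 9 = 1, and the invariant factors of ∂_1 are all 1, so H_0 ≅ Z.
  H_1: rank ker ∂_1 − rank ∂_2 = (17 − 9) − 6 = 2, and the invariant factors of ∂_2 are all 1, so H_1 ≅ Z^2.
  H_2: rank ker ∂_2 − rank ∂_3 = (6 − 6) − 0 = 0, and there is no ∂_3, so H_2 ≅ 0.

H_0 = Z,  H_1 = Z^2,  H_2 = 0.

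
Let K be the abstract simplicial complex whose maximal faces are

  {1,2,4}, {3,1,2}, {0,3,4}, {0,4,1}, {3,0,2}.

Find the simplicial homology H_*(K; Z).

Order the vertices as 0 < 1 < 2 < 3 < 4. Listing each simplex with vertices in this order, K has dimension 2 with simplices:

  0-simplices (5): [0], [1], [2], [3], [4]
  1-simplices (10): [0,1], [0,2], [0,3], [0,4], [1,2], [1,3], [1,4], [2,3], [2,4], [3,4]
  2-simplices (5): [0,1,4], [0,2,3], [0,3,4], [1,2,3], [1,2,4]

Hence C_0 ≅ Z^5, C_1 ≅ Z^10, C_2 ≅ Z^5.

Boundary ∂_1: C_1 → C_0 is given by ∂[p,q] = [q] − [p].
The 5×10 boundary matrix has rank 4 and Smith normal form diag(1,1,1,1).

The boundary map ∂_2: C_2 → C_1 maps a triangle to the signed sum of its edges. For instance
  ∂[1,2,3] = [2,3] − [1,3] + [1,2],
  ∂[0,3,4] = [3,4] − [0,4] + [0,3].
This gives a 10×5 integer matrix of rank 5; reducing to Smith normal form yields diagonal entries (1,1,1,1,1).

From H_k ≅ ker(∂_k) / im(∂_{k+1}) we obtain:

  H_0: rank C_0 − rank ∂_1 = 5 − 4 = 1, and the invariant factors of ∂_1 are all 1, so H_0 = Z.
  H_1: rank ker ∂_1 − rank ∂_2 = (10 − 4) − 5 = 1, and the invariant factors of ∂_2 are all 1, so H_1 = Z.
  H_2: rank ker ∂_2 − rank ∂_3 = (5 − 5) − 0 = 0, and there is no ∂_3, so H_2 = 0.

As a check, the Euler characteristic is 5 − 10 + 5 = 0, which agrees with 1 − 1 + 0 = 0.
(K is a triangulation of the Möbius band.)

H_0 ≅ Z,  H_1 ≅ Z,  H_2 = 0.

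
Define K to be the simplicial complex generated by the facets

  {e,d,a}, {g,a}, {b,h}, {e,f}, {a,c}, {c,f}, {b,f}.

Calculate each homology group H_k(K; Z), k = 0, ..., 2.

K has 8 vertices, 9 edges, 1 triangle.
rank ∂_0 = 0, rank ∂_1 = 7 ⇒ b_0 = 8 − 0 − 7 = 1; all invariant factors of ∂_1 are 1 so no torsion. So H_0 ≅ Z.
rank ∂_1 = 7, rank ∂_2 = 1 ⇒ b_1 = 9 − 7 − 1 = 1; all invariant factors of ∂_2 are 1 so no torsion. So H_1 ≅ Z.
rank ∂_2 = 1, rank ∂_3 = 0 ⇒ b_2 = 1 − 1 − 0 = 0. So H_2 ≅ 0.

H_0 ≅ Z,  H_1 ≅ Z,  H_2 = 0.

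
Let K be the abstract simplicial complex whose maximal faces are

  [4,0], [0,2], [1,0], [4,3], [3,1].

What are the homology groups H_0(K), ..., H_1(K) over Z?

K has 5 vertices, 5 edges.
rank ∂_0 = 0, rank ∂_1 = 4 ⇒ b_0 = 5 − 0 − 4 = 1; all invariant factors of ∂_1 are 1 so no torsion. So H_0 = Z.
rank ∂_1 = 4, rank ∂_2 = 0 ⇒ b_1 = 5 − 4 − 0 = 1. So H_1 = Z.

H_0 = Z,  H_1 = Z.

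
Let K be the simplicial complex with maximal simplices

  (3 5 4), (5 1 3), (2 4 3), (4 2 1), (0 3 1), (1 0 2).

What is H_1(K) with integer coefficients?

H_1 ≅ Z.

Take the total order 0 < 1 < 2 < 3 < 4 < 5 on the vertex set. Then K (dimension 2) consists of the simplices:

  0-simplices (6): [0], [1], [2], [3], [4], [5]
  1-simplices (12): [0,1], [0,2], [0,3], [1,2], [1,3], [1,4], [1,5], [2,3], [2,4], [3,4], [3,5], [4,5]
  2-simplices (6): [0,1,2], [0,1,3], [1,2,4], [1,3,5], [2,3,4], [3,4,5]

Hence C_0 ≅ Z^6, C_1 ≅ Z^12, C_2 ≅ Z^6.

Boundary ∂_1: C_1 → C_0 is given by ∂[p,q] = [q] − [p].
This gives a 6×12 integer matrix of rank 5; reducing to Smith normal form yields diagonal entries (1,1,1,1,1).

∂_2: C_2 → C_1 acts by ∂[p,q,r] = [q,r] − [p,r] + [p,q]. For instance
  ∂[2,3,4] = [3,4] − [2,4] + [2,3],
  ∂[1,3,5] = [3,5] − [1,5] + [1,3].
As a 12×6 matrix over Z this has rank 6, with invariant factors (1,1,1,1,1,1).

Computing H_k = (kernel of ∂_k) / (image of ∂_{k+1}):

  H_1: rank ker ∂_1 − rank ∂_2 = (12 − 5) − 6 = 1, and the invariant factors of ∂_2 are all 1, so H_1 = Z.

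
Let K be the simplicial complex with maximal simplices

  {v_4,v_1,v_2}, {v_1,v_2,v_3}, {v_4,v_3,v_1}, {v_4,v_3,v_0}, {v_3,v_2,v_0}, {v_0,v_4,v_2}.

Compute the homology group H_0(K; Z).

H_0 ≅ Z.

We work with the vertex ordering v_0 < v_1 < v_2 < v_3 < v_4. The simplices of K, each written with vertices in increasing order, are:

  0-simplices (5): [v_0], [v_1], [v_2], [v_3], [v_4]
  1-simplices (9): [v_0,v_2], [v_0,v_3], [v_0,v_4], [v_1,v_2], [v_1,v_3], [v_1,v_4], [v_2,v_3], [v_2,v_4], [v_3,v_4]
  2-simplices (6): [v_0,v_2,v_3], [v_0,v_2,v_4], [v_0,v_3,v_4], [v_1,v_2,v_3], [v_1,v_2,v_4], [v_1,v_3,v_4]

so the chain groups are C_0 ≅ Z^5, C_1 ≅ Z^9, C_2 ≅ Z^6.

The boundary map ∂_1: C_1 → C_0 is given by ∂[p,q] = [q] − [p]. For instance
  ∂[v_2,v_4] = [v_4] − [v_2].
This gives a 5×9 integer matrix of rank 4; reducing to Smith normal form yields diagonal entries (1,1,1,1).

Boundary ∂_2: C_2 → C_1 maps a triangle to the signed sum of its edges. For instance
  ∂[v_1,v_3,v_4] = [v_3,v_4] − [v_1,v_4] + [v_1,v_3],
  ∂[v_0,v_3,v_4] = [v_3,v_4] − [v_0,v_4] + [v_0,v_3].
This gives a 9×6 integer matrix of rank 5; reducing to Smith normal form yields diagonal entries (1,1,1,1,1).

From H_k ≅ ker(∂_k) / im(∂_{k+1}) we obtain:

  H_0: rank C_0 − rank ∂_1 = 5 − 4 = 1, and the invariant factors of ∂_1 are all 1, so H_0 = Z.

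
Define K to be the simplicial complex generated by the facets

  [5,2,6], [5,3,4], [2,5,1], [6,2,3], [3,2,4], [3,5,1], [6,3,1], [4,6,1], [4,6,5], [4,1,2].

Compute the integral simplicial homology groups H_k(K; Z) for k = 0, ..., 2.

We work with the vertex ordering 1 < 2 < 3 < 4 < 5 < 6. The simplices of K, each written with vertices in increasing order, are:

  0-simplices (6): [1], [2], [3], [4], [5], [6]
  1-simplices (15): [1,2], [1,3], [1,4], [1,5], [1,6], [2,3], [2,4], [2,5], [2,6], [3,4], [3,5], [3,6], [4,5], [4,6], [5,6]
  2-simplices (10): [1,2,4], [1,2,5], [1,3,5], [1,3,6], [1,4,6], [2,3,4], [2,3,6], [2,5,6], [3,4,5], [4,5,6]

giving chain groups C_0 ≅ Z^6, C_1 ≅ Z^15, C_2 ≅ Z^10.

Boundary ∂_1: C_1 → C_0 maps an edge to its endpoints' difference, ∂[p,q] = q − p. For instance
  ∂[1,6] = [6] − [1].
The resulting 6×15 matrix has rank 5, and its Smith normal form has invariant factors (1,1,1,1,1).

∂_2: C_2 → C_1 maps a triangle to the signed sum of its edges. For instance
  ∂[2,5,6] = [5,6] − [2,6] + [2,5],
  ∂[1,4,6] = [4,6] − [1,6] + [1,4].
The resulting 15×10 matrix has rank 10, and its Smith normal form has invariant factors (1,1,1,1,1,1,1,1,1,2).

Reading off H_k = ker ∂_k / im ∂_{k+1}:

  H_0: rank C_0 − rank ∂_1 = 6 − 5 = 1, and the invariant factors of ∂_1 are all 1, so H_0 ≅ Z.
  H_1: rank ker ∂_1 − rank ∂_2 = (15 − 5) − 10 = 0, and ∂_2 has invariant factor 2 > 1, so H_1 ≅ Z/2.
  H_2: rank ker ∂_2 − rank ∂_3 = (10 − 10) − 0 = 0, and there is no ∂_3, so H_2 ≅ 0.

H_0 = Z,  H_1 = Z/2,  H_2 = 0.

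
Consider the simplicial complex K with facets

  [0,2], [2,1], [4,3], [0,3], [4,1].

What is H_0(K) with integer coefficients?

K has 5 vertices, 5 edges.
rank ∂_0 = 0, rank ∂_1 = 4 ⇒ b_0 = 5 − 0 − 4 = 1; all invariant factors of ∂_1 are 1 so no torsion. So H_0 = Z.

H_0 ≅ Z.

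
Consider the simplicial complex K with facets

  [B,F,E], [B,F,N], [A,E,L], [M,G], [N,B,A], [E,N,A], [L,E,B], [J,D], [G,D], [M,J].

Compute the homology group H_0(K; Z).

Fix the vertex order A < B < D < E < F < G < J < L < M < N and write every simplex with vertices in increasing order. Then dim K = 2 and the simplices of K are:

  0-simplices (10): A, B, D, E, F, G, J, L, M, N
  1-simplices (16): AB, AE, AL, AN, BE, BF, BL, BN, DG, DJ, EF, EL, EN, FN, GM, JM
  2-simplices (6): ABN, AEL, AEN, BEF, BEL, BFN

so the chain groups are C_0 ≅ Z^10, C_1 ≅ Z^16, C_2 ≅ Z^6.

∂_1: C_1 → C_0 is given by ∂[p,q] = [q] − [p]. For instance
  ∂FN = N − F.
The resulting 10×16 matrix has rank 8, and its Smith normal form has invariant factors (1,1,1,1,1,1,1,1).

Boundary ∂_2: C_2 → C_1 maps a triangle to the signed sum of its edges. For instance
  ∂ABN = BN − AN + AB,
  ∂BEL = EL − BL + BE.
The 16×6 boundary matrix has rank 6 and Smith normal form diag(1,1,1,1,1,1).

Computing H_k = (kernel of ∂_k) / (image of ∂_{k+1}):

  H_0: rank C_0 − rank ∂_1 = 10 − 8 = 2, and the invariant factors of ∂_1 are all 1, so H_0 = Z^2.

H_0 = Z^2.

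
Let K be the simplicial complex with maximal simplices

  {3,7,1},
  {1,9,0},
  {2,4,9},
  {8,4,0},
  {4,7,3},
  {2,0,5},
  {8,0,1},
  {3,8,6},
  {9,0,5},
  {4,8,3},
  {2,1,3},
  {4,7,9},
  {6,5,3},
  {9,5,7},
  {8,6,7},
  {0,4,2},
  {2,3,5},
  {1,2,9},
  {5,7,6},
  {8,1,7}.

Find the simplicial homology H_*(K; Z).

We work with the vertex ordering 0 < 1 < 2 < 3 < 4 < 5 < 6 < 7 < 8 < 9. The simplices of K, each written with vertices in increasing order, are:

  0-simplices (10): [0], [1], [2], [3], [4], [5], [6], [7], [8], [9]
  1-simplices (30): (30 of them)
  2-simplices (20): (20 of them)

so the chain groups are C_0 ≅ Z^10, C_1 ≅ Z^30, C_2 ≅ Z^20.

Boundary ∂_1: C_1 → C_0 is given by ∂[p,q] = [q] − [p].
As a 10×30 matrix over Z this has rank 9, with invariant factors (1,1,1,1,1,1,1,1,1).

Boundary ∂_2: C_2 → C_1 maps a triangle to the signed sum of its edges. For instance
  ∂[2,4,9] = [4,9] − [2,9] + [2,4],
  ∂[3,4,8] = [4,8] − [3,8] + [3,4].
The resulting 30×20 matrix has rank 20, and its Smith normal form has invariant factors (1,1,1,1,1,1,1,1,1,1,1,1,1,1,1,1,1,1,1,2).

From H_k ≅ ker(∂_k) / im(∂_{k+1}) we obtain:

  H_0: rank C_0 − rank ∂_1 = 10 − 9 = 1, and the invariant factors of ∂_1 are all 1, so H_0 = Z.
  H_1: rank ker ∂_1 − rank ∂_2 = (30 − 9) − 20 = 1, and ∂_2 has invariant factor 2 > 1, so H_1 = Z ⊕ Z/2Z.
  H_2: rank ker ∂_2 − rank ∂_3 = (20 − 20) − 0 = 0, and there is no ∂_3, so H_2 = 0.

H_0 ≅ Z,  H_1 ≅ Z ⊕ Z/2Z,  H_2 = 0.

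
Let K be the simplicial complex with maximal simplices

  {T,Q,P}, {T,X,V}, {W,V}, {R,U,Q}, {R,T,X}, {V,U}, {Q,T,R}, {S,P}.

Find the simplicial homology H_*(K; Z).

Fix the vertex order P < Q < R < S < T < U < V < W < X and write every simplex with vertices in increasing order. Then dim K = 2 and the simplices of K are:

  0-simplices (9): P, Q, R, S, T, U, V, W, X
  1-simplices (14): PQ, PS, PT, QR, QT, QU, RT, RU, RX, TV, TX, UV, VW, VX
  2-simplices (5): PQT, QRT, QRU, RTX, TVX

giving chain groups C_0 ≅ Z^9, C_1 ≅ Z^14, C_2 ≅ Z^5.

∂_1: C_1 → C_0 sends each edge [p,q] (with p < q) to q − p.
The 9×14 boundary matrix has rank 8 and Smith normal form diag(1,1,1,1,1,1,1,1).

The boundary map ∂_2: C_2 → C_1 maps a triangle to the signed sum of its edges. For instance
  ∂QRT = RT − QT + QR,
  ∂RTX = TX − RX + RT.
The resulting 14×5 matrix has rank 5, and its Smith normal form has invariant factors (1,1,1,1,1).

Computing H_k = (kernel of ∂_k) / (image of ∂_{k+1}):

  H_0: rank C_0 − rank ∂_1 = 9 − 8 = 1, and the invariant factors of ∂_1 are all 1, so H_0 ≅ Z.
  H_1: rank ker ∂_1 − rank ∂_2 = (14 − 8) − 5 = 1, and the invariant factors of ∂_2 are all 1, so H_1 ≅ Z.
  H_2: rank ker ∂_2 − rank ∂_3 = (5 − 5) − 0 = 0, and there is no ∂_3, so H_2 ≅ 0.

As a check, the Euler characteristic is 9 − 14 + 5 = 0, which agrees with 1 − 1 + 0 = 0.

H_0 ≅ Z,  H_1 ≅ Z,  H_2 = 0.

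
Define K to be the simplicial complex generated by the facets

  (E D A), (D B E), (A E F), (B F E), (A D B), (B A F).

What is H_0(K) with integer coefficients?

H_0 = Z.

Order the vertices as A < B < D < E < F. Listing each simplex with vertices in this order, K has dimension 2 with simplices:

  0-simplices (5): A, B, D, E, F
  1-simplices (9): AB, AD, AE, AF, BD, BE, BF, DE, EF
  2-simplices (6): ABD, ABF, ADE, AEF, BDE, BEF

giving chain groups C_0 ≅ Z^5, C_1 ≅ Z^9, C_2 ≅ Z^6.

∂_1: C_1 → C_0 is given by ∂[p,q] = [q] − [p]. For instance
  ∂EF = F − E.
The 5×9 boundary matrix has rank 4 and Smith normal form diag(1,1,1,1).

The boundary map ∂_2: C_2 → C_1 maps a triangle to the signed sum of its edges. For instance
  ∂ADE = DE − AE + AD,
  ∂BDE = DE − BE + BD.
This gives a 9×6 integer matrix of rank 5; reducing to Smith normal form yields diagonal entries (1,1,1,1,1).

Reading off H_k = ker ∂_k / im ∂_{k+1}:

  H_0: rank C_0 − rank ∂_1 = 5 − 4 = 1, and the invariant factors of ∂_1 are all 1, so H_0 = Z.

(K is a triangulation of the 2-sphere S^2.)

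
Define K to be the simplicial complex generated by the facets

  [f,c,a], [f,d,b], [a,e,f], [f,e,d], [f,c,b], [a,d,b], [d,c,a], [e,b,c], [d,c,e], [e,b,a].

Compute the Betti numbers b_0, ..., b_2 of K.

b_0 = 1, b_1 = 0, b_2 = 0.

Fix the vertex order a < b < c < d < e < f and write every simplex with vertices in increasing order. Then dim K = 2 and the simplices of K are:

  0-simplices (6): a, b, c, d, e, f
  1-simplices (15): ab, ac, ad, ae, af, bc, bd, be, bf, cd, ce, cf, de, df, ef
  2-simplices (10): abd, abe, acd, acf, aef, bce, bcf, bdf, cde, def

so the chain groups are C_0 ≅ Z^6, C_1 ≅ Z^15, C_2 ≅ Z^10.

The boundary map ∂_1: C_1 → C_0 is given by ∂[p,q] = [q] − [p].
As a 6×15 matrix over Z this has rank 5, with invariant factors (1,1,1,1,1).

∂_2: C_2 → C_1 maps a triangle to the signed sum of its edges. For instance
  ∂cde = de − ce + cd,
  ∂acd = cd − ad + ac.
As a 15×10 matrix over Z this has rank 10, with invariant factors (1,1,1,1,1,1,1,1,1,2).

Reading off H_k = ker ∂_k / im ∂_{k+1}:

  H_0: rank C_0 − rank ∂_1 = 6 − 5 = 1, and the invariant factors of ∂_1 are all 1, so H_0 ≅ Z.
  H_1: rank ker ∂_1 − rank ∂_2 = (15 − 5) − 10 = 0, and ∂_2 has invariant factor 2 > 1, so H_1 ≅ Z_2.
  H_2: rank ker ∂_2 − rank ∂_3 = (10 − 10) − 0 = 0, and there is no ∂_3, so H_2 ≅ 0.

As a check, the Euler characteristic is 6 − 15 + 10 = 1, which agrees with 1 − 0 + 0 = 1.

Hence the Betti numbers are b_0 = 1, b_1 = 0, b_2 = 0.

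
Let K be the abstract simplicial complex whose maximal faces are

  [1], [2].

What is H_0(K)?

Fix the vertex order 1 < 2 and write every simplex with vertices in increasing order. Then dim K = 0 and the simplices of K are:

  0-simplices (2): [1], [2]

Hence C_0 ≅ Z^2.

Reading off H_k = ker ∂_k / im ∂_{k+1}:

  H_0: rank C_0 − rank ∂_1 = 2 − 0 = 2, and there is no ∂_1, so H_0 = Z^2.

(K is a triangulation of a set of 2 points.)

H_0 ≅ Z^2.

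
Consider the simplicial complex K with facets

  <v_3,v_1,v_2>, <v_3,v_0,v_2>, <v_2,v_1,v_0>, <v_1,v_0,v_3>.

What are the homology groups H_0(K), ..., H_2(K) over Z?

Order the vertices as v_0 < v_1 < v_2 < v_3. Listing each simplex with vertices in this order, K has dimension 2 with simplices:

  0-simplices (4): [v_0], [v_1], [v_2], [v_3]
  1-simplices (6): [v_0,v_1], [v_0,v_2], [v_0,v_3], [v_1,v_2], [v_1,v_3], [v_2,v_3]
  2-simplices (4): [v_0,v_1,v_2], [v_0,v_1,v_3], [v_0,v_2,v_3], [v_1,v_2,v_3]

giving chain groups C_0 ≅ Z^4, C_1 ≅ Z^6, C_2 ≅ Z^4.

Boundary ∂_1: C_1 → C_0 is given by ∂[p,q] = [q] − [p]. For instance
  ∂[v_0,v_3] = [v_3] − [v_0].
The resulting 4×6 matrix has rank 3, and its Smith normal form has invariant factors (1,1,1).

∂_2: C_2 → C_1 maps a triangle to the signed sum of its edges. For instance
  ∂[v_0,v_1,v_2] = [v_1,v_2] − [v_0,v_2] + [v_0,v_1],
  ∂[v_1,v_2,v_3] = [v_2,v_3] − [v_1,v_3] + [v_1,v_2].
The resulting 6×4 matrix has rank 3, and its Smith normal form has invariant factors (1,1,1).

Reading off H_k = ker ∂_k / im ∂_{k+1}:

  H_0: rank C_0 − rank ∂_1 = 4 − 3 = 1, and the invariant factors of ∂_1 are all 1, so H_0 = Z.
  H_1: rank ker ∂_1 − rank ∂_2 = (6 − 3) − 3 = 0, and the invariant factors of ∂_2 are all 1, so H_1 = 0.
  H_2: rank ker ∂_2 − rank ∂_3 = (4 − 3) − 0 = 1, and there is no ∂_3, so H_2 = Z.

H_0 ≅ Z,  H_1 = 0,  H_2 ≅ Z.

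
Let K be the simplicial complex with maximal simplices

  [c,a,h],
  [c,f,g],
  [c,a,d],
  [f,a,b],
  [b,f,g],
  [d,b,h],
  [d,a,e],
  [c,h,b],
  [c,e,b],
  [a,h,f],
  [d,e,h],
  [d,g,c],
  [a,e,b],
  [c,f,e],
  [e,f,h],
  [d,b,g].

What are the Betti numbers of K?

b_0 = 1, b_1 = 2, b_2 = 1.

K has 8 vertices, 24 edges, 16 triangles.
rank ∂_0 = 0, rank ∂_1 = 7 ⇒ b_0 = 8 − 0 − 7 = 1; all invariant factors of ∂_1 are 1 so no torsion. So H_0 = Z.
rank ∂_1 = 7, rank ∂_2 = 15 ⇒ b_1 = 24 − 7 − 15 = 2; all invariant factors of ∂_2 are 1 so no torsion. So H_1 = Z^2.
rank ∂_2 = 15, rank ∂_3 = 0 ⇒ b_2 = 16 − 15 − 0 = 1. So H_2 = Z.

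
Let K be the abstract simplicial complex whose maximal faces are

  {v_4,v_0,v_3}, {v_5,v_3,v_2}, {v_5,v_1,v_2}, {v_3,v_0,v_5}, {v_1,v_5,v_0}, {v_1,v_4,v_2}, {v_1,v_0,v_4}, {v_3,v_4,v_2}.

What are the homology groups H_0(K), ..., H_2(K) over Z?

H_0 = Z,  H_1 = 0,  H_2 = Z.

Take the total order v_0 < v_1 < v_2 < v_3 < v_4 < v_5 on the vertex set. Then K (dimension 2) consists of the simplices:

  0-simplices (6): [v_0], [v_1], [v_2], [v_3], [v_4], [v_5]
  1-simplices (12): [v_0,v_1], [v_0,v_3], [v_0,v_4], [v_0,v_5], [v_1,v_2], [v_1,v_4], [v_1,v_5], [v_2,v_3], [v_2,v_4], [v_2,v_5], [v_3,v_4], [v_3,v_5]
  2-simplices (8): [v_0,v_1,v_4], [v_0,v_1,v_5], [v_0,v_3,v_4], [v_0,v_3,v_5], [v_1,v_2,v_4], [v_1,v_2,v_5], [v_2,v_3,v_4], [v_2,v_3,v_5]

giving chain groups C_0 ≅ Z^6, C_1 ≅ Z^12, C_2 ≅ Z^8.

The boundary map ∂_1: C_1 → C_0 maps an edge to its endpoints' difference, ∂[p,q] = q − p.
As a 6×12 matrix over Z this has rank 5, with invariant factors (1,1,1,1,1).

∂_2: C_2 → C_1 sends each 2-simplex [p,q,r] to [q,r] − [p,r] + [p,q]. For instance
  ∂[v_1,v_2,v_4] = [v_2,v_4] − [v_1,v_4] + [v_1,v_2],
  ∂[v_0,v_1,v_5] = [v_1,v_5] − [v_0,v_5] + [v_0,v_1].
This gives a 12×8 integer matrix of rank 7; reducing to Smith normal form yields diagonal entries (1,1,1,1,1,1,1).

From H_k ≅ ker(∂_k) / im(∂_{k+1}) we obtain:

  H_0: rank C_0 − rank ∂_1 = 6 − 5 = 1, and the invariant factors of ∂_1 are all 1, so H_0 = Z.
  H_1: rank ker ∂_1 − rank ∂_2 = (12 − 5) − 7 = 0, and the invariant factors of ∂_2 are all 1, so H_1 = 0.
  H_2: rank ker ∂_2 − rank ∂_3 = (8 − 7) − 0 = 1, and there is no ∂_3, so H_2 = Z.

As a check, the Euler characteristic is 6 − 12 + 8 = 2, which agrees with 1 − 0 + 1 = 2.
(K is a triangulation of the 2-sphere S^2.)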